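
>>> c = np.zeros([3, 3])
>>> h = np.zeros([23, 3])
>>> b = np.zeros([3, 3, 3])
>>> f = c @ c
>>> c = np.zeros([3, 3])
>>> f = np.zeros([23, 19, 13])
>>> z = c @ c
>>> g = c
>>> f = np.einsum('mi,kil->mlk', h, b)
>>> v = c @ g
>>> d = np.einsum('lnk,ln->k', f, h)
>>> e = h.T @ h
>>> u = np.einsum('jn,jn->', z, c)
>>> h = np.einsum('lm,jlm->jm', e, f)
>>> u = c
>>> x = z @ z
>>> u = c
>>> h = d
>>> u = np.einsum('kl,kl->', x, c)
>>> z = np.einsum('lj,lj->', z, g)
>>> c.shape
(3, 3)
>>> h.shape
(3,)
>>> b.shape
(3, 3, 3)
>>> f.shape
(23, 3, 3)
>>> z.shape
()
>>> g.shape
(3, 3)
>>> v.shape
(3, 3)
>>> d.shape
(3,)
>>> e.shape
(3, 3)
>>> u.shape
()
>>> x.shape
(3, 3)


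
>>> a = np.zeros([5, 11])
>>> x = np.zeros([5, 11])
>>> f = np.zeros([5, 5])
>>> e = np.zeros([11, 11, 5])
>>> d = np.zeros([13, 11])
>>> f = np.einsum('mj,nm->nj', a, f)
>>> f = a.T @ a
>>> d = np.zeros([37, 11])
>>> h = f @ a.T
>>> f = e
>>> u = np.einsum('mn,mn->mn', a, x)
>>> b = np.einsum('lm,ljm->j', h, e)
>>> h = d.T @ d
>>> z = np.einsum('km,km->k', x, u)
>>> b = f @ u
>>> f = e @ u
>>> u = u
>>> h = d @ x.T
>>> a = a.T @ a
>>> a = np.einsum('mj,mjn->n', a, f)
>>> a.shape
(11,)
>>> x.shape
(5, 11)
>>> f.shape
(11, 11, 11)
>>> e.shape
(11, 11, 5)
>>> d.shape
(37, 11)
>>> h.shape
(37, 5)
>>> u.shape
(5, 11)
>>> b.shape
(11, 11, 11)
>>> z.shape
(5,)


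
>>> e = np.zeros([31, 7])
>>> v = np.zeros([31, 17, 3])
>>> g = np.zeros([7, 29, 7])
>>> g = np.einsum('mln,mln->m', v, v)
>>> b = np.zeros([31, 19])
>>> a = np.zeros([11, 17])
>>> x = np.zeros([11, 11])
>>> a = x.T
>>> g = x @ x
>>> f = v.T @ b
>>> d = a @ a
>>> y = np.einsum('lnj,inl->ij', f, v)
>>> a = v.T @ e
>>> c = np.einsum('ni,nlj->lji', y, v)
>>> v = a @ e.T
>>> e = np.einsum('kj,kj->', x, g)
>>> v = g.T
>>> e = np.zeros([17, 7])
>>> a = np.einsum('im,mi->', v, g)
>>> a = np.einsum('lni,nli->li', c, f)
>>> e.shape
(17, 7)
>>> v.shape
(11, 11)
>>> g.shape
(11, 11)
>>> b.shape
(31, 19)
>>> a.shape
(17, 19)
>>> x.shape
(11, 11)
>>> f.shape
(3, 17, 19)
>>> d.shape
(11, 11)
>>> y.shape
(31, 19)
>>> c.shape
(17, 3, 19)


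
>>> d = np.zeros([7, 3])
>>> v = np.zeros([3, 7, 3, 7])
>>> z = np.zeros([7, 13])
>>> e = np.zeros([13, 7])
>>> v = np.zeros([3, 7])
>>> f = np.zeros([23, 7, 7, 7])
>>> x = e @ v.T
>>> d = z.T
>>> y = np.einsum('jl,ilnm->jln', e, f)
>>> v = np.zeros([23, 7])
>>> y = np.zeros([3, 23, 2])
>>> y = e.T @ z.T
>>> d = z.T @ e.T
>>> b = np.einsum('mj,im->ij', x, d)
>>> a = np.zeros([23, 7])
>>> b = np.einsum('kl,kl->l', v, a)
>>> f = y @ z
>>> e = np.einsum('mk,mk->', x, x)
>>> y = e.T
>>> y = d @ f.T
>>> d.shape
(13, 13)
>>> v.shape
(23, 7)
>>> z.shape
(7, 13)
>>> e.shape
()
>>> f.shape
(7, 13)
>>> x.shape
(13, 3)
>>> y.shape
(13, 7)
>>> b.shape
(7,)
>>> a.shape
(23, 7)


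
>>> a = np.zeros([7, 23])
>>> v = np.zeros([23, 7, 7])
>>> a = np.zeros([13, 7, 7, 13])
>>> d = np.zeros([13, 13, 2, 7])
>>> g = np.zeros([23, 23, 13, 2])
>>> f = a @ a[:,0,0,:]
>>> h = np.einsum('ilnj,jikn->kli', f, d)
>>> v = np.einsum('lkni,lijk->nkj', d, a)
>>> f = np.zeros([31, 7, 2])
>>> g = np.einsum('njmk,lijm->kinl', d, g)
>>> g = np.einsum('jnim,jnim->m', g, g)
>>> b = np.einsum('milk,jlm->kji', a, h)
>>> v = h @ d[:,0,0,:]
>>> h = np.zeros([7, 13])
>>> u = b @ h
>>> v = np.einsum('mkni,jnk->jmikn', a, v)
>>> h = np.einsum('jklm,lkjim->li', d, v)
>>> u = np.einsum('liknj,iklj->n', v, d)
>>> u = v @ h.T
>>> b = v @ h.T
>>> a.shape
(13, 7, 7, 13)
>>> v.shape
(2, 13, 13, 7, 7)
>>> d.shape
(13, 13, 2, 7)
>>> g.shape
(23,)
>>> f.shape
(31, 7, 2)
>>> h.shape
(2, 7)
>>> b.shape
(2, 13, 13, 7, 2)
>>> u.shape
(2, 13, 13, 7, 2)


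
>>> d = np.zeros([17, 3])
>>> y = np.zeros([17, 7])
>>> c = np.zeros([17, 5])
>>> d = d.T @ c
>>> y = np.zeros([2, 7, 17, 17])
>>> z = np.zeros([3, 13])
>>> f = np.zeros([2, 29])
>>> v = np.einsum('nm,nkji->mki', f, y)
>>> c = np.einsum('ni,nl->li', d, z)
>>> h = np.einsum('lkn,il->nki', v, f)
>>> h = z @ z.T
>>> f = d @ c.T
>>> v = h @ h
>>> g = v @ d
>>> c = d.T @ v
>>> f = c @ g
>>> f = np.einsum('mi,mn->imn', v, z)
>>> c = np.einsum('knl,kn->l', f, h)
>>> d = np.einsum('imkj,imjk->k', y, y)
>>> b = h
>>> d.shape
(17,)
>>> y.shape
(2, 7, 17, 17)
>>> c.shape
(13,)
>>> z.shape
(3, 13)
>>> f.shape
(3, 3, 13)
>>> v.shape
(3, 3)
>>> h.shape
(3, 3)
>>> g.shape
(3, 5)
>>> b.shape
(3, 3)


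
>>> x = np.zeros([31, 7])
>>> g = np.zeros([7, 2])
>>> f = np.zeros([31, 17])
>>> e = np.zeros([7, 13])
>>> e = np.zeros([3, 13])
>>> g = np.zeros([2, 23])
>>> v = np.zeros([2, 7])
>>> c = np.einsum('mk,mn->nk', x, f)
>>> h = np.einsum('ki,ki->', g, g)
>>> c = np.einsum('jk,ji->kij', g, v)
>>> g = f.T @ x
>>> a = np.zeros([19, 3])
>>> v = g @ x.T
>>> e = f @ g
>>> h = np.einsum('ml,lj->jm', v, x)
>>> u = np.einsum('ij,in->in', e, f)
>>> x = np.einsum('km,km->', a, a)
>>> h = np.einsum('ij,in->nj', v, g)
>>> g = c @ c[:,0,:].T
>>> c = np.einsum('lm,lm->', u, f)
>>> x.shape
()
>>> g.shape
(23, 7, 23)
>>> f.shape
(31, 17)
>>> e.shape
(31, 7)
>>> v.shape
(17, 31)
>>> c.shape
()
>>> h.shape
(7, 31)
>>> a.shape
(19, 3)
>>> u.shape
(31, 17)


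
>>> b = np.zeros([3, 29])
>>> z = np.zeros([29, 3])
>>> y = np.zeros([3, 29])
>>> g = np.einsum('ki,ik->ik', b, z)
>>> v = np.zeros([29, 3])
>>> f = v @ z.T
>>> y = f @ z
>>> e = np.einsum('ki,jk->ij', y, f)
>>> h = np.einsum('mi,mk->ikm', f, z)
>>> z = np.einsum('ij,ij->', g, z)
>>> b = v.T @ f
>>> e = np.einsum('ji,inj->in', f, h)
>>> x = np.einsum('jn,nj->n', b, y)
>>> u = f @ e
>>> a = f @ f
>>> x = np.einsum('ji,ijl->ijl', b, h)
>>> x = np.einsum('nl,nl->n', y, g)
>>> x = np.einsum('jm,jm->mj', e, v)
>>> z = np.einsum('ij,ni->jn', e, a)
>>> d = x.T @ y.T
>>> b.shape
(3, 29)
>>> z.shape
(3, 29)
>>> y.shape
(29, 3)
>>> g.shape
(29, 3)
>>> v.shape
(29, 3)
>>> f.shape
(29, 29)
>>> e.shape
(29, 3)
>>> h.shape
(29, 3, 29)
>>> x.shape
(3, 29)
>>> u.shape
(29, 3)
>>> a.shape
(29, 29)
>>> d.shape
(29, 29)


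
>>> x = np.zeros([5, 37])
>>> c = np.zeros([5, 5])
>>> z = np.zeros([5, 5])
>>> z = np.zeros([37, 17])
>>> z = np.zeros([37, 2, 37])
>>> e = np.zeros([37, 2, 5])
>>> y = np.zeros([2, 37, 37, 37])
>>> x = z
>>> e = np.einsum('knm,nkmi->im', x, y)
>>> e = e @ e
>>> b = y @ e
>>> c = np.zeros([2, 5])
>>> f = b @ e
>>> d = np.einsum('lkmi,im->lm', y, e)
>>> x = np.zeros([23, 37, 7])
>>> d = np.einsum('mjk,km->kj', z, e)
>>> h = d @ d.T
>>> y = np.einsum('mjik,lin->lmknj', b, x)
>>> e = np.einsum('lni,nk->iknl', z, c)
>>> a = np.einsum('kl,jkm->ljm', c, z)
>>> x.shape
(23, 37, 7)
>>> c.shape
(2, 5)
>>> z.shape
(37, 2, 37)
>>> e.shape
(37, 5, 2, 37)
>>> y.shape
(23, 2, 37, 7, 37)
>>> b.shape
(2, 37, 37, 37)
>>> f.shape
(2, 37, 37, 37)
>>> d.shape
(37, 2)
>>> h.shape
(37, 37)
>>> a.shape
(5, 37, 37)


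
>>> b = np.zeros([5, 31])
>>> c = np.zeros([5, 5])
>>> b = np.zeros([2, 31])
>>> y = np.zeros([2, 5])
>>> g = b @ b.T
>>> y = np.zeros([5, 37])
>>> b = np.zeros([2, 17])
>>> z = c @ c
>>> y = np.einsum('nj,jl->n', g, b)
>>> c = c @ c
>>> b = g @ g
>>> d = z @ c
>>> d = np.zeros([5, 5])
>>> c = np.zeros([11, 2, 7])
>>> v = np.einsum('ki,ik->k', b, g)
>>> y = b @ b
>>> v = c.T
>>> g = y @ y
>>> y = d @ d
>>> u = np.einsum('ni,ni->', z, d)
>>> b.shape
(2, 2)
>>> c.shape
(11, 2, 7)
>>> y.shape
(5, 5)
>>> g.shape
(2, 2)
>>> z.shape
(5, 5)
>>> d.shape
(5, 5)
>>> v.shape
(7, 2, 11)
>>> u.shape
()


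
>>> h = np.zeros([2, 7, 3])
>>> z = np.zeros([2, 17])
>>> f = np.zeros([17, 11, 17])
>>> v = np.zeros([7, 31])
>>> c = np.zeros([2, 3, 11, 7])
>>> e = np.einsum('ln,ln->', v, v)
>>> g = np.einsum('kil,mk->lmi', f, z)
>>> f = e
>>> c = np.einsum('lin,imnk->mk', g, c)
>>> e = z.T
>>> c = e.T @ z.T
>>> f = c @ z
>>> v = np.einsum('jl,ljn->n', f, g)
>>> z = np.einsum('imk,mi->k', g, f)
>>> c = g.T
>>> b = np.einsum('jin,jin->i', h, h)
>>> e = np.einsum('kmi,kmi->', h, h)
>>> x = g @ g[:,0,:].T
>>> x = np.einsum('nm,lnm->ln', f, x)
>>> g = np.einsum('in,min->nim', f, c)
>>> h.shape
(2, 7, 3)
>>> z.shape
(11,)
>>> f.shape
(2, 17)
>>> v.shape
(11,)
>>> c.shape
(11, 2, 17)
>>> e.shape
()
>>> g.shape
(17, 2, 11)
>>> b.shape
(7,)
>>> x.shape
(17, 2)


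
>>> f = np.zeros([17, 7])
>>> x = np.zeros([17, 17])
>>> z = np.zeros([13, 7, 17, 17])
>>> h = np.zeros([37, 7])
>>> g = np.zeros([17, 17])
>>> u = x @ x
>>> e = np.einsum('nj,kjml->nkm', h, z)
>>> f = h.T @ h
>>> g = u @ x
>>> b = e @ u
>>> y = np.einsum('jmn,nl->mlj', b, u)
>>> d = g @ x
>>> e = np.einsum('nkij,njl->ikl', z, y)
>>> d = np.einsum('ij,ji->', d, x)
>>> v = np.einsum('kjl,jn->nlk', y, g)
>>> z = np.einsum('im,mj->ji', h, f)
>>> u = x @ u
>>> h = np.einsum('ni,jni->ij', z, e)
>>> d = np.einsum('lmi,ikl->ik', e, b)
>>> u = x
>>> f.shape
(7, 7)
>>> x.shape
(17, 17)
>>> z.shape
(7, 37)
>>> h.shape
(37, 17)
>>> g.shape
(17, 17)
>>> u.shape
(17, 17)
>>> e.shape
(17, 7, 37)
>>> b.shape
(37, 13, 17)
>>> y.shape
(13, 17, 37)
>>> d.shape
(37, 13)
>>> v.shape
(17, 37, 13)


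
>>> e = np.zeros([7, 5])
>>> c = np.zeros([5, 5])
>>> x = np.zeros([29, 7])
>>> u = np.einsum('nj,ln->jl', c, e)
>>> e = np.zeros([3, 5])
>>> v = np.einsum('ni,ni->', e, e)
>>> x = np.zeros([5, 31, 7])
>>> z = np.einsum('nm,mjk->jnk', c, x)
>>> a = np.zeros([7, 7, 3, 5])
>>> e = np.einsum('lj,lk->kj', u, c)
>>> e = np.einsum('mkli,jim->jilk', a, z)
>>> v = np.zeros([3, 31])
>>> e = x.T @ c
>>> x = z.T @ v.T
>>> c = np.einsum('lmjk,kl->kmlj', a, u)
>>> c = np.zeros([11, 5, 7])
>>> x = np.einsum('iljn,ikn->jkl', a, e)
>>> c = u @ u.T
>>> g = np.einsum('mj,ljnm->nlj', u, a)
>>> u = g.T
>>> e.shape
(7, 31, 5)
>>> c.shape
(5, 5)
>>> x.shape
(3, 31, 7)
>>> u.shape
(7, 7, 3)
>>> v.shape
(3, 31)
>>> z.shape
(31, 5, 7)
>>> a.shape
(7, 7, 3, 5)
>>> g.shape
(3, 7, 7)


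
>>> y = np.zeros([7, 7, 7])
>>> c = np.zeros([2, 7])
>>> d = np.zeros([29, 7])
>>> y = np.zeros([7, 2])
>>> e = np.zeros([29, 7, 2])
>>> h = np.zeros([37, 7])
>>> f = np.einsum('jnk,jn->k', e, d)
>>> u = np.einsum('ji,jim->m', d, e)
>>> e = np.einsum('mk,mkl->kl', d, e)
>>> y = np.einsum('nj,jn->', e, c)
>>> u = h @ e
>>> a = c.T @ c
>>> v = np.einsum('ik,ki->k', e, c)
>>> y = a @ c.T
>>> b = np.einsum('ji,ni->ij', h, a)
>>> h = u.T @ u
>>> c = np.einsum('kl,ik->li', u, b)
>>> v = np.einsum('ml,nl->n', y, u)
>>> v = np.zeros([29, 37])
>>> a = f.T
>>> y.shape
(7, 2)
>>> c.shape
(2, 7)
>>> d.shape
(29, 7)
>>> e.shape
(7, 2)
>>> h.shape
(2, 2)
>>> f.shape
(2,)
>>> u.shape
(37, 2)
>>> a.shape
(2,)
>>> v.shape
(29, 37)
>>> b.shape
(7, 37)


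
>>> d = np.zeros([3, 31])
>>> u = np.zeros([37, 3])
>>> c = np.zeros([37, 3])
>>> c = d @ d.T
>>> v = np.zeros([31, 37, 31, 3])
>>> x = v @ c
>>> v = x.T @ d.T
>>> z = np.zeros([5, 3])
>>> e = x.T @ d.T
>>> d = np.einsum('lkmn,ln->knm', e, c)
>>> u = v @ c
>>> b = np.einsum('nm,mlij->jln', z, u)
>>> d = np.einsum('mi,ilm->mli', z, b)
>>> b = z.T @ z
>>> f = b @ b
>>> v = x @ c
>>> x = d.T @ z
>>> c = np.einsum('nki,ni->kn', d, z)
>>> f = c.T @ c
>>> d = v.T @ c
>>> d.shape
(3, 31, 37, 5)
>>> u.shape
(3, 31, 37, 3)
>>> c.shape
(31, 5)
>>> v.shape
(31, 37, 31, 3)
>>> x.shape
(3, 31, 3)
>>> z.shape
(5, 3)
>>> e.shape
(3, 31, 37, 3)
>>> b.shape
(3, 3)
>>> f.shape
(5, 5)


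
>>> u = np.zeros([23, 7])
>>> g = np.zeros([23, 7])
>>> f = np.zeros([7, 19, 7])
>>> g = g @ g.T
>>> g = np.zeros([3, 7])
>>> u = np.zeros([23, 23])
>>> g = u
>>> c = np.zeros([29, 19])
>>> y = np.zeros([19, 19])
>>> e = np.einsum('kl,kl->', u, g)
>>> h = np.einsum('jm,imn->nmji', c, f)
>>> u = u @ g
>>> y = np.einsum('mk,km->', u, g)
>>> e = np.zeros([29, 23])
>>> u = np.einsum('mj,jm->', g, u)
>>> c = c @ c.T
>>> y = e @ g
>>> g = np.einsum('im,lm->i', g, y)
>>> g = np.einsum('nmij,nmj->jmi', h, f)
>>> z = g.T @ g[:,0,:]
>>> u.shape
()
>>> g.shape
(7, 19, 29)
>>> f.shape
(7, 19, 7)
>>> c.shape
(29, 29)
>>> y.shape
(29, 23)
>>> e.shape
(29, 23)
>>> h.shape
(7, 19, 29, 7)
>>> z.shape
(29, 19, 29)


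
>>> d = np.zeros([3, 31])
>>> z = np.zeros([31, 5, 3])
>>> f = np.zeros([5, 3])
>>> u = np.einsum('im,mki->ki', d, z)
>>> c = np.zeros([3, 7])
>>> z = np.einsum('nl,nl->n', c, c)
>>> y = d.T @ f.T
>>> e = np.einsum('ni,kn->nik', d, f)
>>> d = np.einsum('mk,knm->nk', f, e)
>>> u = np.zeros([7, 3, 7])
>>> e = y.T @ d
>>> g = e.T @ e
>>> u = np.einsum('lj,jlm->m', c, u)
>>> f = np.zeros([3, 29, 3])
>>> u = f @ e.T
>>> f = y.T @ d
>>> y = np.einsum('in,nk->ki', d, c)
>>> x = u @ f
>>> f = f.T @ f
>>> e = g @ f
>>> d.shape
(31, 3)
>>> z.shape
(3,)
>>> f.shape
(3, 3)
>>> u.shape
(3, 29, 5)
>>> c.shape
(3, 7)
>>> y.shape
(7, 31)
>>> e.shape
(3, 3)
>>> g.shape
(3, 3)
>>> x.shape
(3, 29, 3)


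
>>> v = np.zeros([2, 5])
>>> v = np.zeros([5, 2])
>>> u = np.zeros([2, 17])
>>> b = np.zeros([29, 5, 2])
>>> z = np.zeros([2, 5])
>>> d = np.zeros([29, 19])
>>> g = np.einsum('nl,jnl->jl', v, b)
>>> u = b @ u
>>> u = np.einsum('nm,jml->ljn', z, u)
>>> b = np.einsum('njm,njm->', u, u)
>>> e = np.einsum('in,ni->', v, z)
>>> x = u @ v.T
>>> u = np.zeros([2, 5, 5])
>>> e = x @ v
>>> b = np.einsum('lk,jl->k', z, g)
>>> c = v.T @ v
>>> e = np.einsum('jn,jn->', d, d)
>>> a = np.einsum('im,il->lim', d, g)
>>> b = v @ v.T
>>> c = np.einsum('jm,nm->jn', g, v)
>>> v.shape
(5, 2)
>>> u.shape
(2, 5, 5)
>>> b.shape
(5, 5)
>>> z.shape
(2, 5)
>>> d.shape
(29, 19)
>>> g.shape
(29, 2)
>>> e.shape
()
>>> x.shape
(17, 29, 5)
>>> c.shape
(29, 5)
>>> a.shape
(2, 29, 19)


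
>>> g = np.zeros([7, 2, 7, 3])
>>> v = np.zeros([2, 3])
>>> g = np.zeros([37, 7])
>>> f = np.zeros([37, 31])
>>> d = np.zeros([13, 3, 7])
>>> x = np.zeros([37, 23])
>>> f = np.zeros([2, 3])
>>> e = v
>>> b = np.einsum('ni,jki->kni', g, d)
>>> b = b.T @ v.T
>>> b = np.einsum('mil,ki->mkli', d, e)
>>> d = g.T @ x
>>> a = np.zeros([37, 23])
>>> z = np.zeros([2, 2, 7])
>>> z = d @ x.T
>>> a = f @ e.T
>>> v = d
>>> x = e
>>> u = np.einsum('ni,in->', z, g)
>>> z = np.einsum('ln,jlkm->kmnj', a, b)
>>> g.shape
(37, 7)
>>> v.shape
(7, 23)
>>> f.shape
(2, 3)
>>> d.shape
(7, 23)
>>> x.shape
(2, 3)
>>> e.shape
(2, 3)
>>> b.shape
(13, 2, 7, 3)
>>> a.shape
(2, 2)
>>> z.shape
(7, 3, 2, 13)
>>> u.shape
()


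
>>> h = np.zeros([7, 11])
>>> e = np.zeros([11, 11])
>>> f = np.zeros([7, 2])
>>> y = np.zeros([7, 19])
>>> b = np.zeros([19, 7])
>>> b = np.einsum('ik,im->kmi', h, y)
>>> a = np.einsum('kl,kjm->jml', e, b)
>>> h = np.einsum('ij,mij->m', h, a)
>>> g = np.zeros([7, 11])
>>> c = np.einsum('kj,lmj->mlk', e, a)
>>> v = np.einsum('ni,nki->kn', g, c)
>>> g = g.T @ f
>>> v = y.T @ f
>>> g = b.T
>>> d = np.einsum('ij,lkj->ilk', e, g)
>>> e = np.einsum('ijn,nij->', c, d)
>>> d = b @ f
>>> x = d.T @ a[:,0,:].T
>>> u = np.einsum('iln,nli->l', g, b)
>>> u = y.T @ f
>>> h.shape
(19,)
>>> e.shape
()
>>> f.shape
(7, 2)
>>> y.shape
(7, 19)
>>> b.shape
(11, 19, 7)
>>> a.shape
(19, 7, 11)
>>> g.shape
(7, 19, 11)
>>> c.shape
(7, 19, 11)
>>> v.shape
(19, 2)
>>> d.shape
(11, 19, 2)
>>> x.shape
(2, 19, 19)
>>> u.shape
(19, 2)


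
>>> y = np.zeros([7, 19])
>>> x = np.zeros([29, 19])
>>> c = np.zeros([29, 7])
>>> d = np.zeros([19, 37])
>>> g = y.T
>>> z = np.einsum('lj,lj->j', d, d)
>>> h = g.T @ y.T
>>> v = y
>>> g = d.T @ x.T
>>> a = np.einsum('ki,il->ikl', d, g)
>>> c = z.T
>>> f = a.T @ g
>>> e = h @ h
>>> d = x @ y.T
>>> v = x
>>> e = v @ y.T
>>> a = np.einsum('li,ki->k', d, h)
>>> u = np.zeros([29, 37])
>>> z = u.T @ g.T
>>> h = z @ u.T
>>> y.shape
(7, 19)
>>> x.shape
(29, 19)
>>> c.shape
(37,)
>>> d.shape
(29, 7)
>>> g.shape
(37, 29)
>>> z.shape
(37, 37)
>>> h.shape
(37, 29)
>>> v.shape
(29, 19)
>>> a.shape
(7,)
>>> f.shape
(29, 19, 29)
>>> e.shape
(29, 7)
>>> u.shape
(29, 37)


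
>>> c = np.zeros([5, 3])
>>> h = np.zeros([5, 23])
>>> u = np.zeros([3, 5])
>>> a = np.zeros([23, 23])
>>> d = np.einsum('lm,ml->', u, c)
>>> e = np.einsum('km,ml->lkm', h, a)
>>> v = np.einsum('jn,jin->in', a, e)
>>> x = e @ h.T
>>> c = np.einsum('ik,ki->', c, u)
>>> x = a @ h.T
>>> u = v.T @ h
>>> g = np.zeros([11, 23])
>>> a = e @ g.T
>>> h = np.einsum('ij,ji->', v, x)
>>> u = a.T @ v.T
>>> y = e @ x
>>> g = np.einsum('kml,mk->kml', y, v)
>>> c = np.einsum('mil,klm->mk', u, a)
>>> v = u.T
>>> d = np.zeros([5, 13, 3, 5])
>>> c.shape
(11, 23)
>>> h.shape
()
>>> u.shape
(11, 5, 5)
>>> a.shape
(23, 5, 11)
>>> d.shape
(5, 13, 3, 5)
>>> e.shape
(23, 5, 23)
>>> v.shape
(5, 5, 11)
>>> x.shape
(23, 5)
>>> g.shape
(23, 5, 5)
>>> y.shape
(23, 5, 5)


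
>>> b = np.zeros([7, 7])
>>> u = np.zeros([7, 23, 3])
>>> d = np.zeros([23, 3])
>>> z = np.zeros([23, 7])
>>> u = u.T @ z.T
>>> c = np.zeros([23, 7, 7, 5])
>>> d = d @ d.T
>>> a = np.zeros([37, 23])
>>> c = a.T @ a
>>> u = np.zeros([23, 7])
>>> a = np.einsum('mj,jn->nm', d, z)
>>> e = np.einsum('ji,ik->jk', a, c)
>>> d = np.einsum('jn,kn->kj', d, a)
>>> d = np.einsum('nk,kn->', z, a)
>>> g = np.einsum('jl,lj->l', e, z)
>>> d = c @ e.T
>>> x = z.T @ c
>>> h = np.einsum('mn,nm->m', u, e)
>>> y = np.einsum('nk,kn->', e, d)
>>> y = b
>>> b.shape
(7, 7)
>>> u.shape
(23, 7)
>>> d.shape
(23, 7)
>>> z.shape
(23, 7)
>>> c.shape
(23, 23)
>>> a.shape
(7, 23)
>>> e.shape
(7, 23)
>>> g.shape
(23,)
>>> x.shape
(7, 23)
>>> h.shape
(23,)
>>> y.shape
(7, 7)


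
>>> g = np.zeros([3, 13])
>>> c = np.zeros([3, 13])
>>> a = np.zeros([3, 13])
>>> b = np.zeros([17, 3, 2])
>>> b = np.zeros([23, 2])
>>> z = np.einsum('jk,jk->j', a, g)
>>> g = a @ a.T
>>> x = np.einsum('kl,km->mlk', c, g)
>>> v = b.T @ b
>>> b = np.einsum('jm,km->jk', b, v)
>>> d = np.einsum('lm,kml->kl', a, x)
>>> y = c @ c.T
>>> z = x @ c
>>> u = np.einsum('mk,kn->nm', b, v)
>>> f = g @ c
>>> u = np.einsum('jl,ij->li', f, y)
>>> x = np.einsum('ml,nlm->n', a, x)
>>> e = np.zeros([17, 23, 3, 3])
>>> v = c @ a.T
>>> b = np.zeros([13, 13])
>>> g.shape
(3, 3)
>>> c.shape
(3, 13)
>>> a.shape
(3, 13)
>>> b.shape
(13, 13)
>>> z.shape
(3, 13, 13)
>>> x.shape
(3,)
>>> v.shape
(3, 3)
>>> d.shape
(3, 3)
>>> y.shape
(3, 3)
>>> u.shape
(13, 3)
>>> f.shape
(3, 13)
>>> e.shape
(17, 23, 3, 3)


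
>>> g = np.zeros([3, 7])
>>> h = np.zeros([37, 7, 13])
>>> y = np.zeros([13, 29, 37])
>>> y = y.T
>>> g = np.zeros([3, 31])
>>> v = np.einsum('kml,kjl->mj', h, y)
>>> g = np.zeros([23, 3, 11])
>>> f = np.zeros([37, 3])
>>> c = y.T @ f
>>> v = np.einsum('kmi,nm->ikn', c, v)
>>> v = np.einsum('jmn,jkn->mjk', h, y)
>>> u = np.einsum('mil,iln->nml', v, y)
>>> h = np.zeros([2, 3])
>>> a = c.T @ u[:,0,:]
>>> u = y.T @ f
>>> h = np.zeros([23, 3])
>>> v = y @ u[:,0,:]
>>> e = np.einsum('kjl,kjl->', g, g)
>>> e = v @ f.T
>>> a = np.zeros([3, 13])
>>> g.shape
(23, 3, 11)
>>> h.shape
(23, 3)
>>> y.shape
(37, 29, 13)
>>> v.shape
(37, 29, 3)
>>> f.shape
(37, 3)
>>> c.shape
(13, 29, 3)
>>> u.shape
(13, 29, 3)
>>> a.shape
(3, 13)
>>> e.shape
(37, 29, 37)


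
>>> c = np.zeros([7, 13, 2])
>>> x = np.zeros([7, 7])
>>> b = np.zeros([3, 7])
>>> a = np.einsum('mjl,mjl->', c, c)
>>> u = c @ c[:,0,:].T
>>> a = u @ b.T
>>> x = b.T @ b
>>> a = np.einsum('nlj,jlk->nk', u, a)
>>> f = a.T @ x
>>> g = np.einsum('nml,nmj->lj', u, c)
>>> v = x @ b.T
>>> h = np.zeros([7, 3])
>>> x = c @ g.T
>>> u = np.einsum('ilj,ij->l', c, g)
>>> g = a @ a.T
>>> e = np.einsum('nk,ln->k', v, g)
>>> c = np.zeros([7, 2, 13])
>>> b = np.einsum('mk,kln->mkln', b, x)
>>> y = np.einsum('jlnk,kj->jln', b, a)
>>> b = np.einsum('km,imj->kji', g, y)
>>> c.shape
(7, 2, 13)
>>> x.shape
(7, 13, 7)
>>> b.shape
(7, 13, 3)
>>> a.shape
(7, 3)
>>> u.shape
(13,)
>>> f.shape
(3, 7)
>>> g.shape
(7, 7)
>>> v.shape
(7, 3)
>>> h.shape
(7, 3)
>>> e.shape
(3,)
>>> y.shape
(3, 7, 13)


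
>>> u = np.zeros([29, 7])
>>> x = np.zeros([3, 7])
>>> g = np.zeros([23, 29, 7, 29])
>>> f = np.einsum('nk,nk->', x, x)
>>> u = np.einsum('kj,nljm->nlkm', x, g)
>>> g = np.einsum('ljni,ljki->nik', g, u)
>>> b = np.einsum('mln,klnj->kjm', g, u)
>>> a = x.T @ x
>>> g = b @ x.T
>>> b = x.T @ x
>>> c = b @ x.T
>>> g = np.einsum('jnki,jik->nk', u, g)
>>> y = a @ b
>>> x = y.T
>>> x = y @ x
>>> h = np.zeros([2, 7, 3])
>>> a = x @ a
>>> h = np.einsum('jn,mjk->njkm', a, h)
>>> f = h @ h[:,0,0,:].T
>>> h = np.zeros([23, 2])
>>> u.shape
(23, 29, 3, 29)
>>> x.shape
(7, 7)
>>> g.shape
(29, 3)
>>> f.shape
(7, 7, 3, 7)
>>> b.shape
(7, 7)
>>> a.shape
(7, 7)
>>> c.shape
(7, 3)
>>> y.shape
(7, 7)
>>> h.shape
(23, 2)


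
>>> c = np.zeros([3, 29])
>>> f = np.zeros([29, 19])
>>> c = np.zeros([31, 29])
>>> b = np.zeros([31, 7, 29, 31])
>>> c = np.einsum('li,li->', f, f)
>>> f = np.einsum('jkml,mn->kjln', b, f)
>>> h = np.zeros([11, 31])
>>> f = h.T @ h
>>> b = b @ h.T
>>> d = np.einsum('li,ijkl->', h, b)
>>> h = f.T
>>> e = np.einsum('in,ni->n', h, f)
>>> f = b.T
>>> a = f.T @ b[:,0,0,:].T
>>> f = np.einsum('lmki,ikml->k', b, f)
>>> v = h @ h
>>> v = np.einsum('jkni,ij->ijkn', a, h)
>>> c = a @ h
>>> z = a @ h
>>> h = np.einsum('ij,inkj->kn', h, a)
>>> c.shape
(31, 7, 29, 31)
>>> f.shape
(29,)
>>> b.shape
(31, 7, 29, 11)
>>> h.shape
(29, 7)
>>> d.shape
()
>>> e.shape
(31,)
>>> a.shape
(31, 7, 29, 31)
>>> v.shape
(31, 31, 7, 29)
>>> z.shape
(31, 7, 29, 31)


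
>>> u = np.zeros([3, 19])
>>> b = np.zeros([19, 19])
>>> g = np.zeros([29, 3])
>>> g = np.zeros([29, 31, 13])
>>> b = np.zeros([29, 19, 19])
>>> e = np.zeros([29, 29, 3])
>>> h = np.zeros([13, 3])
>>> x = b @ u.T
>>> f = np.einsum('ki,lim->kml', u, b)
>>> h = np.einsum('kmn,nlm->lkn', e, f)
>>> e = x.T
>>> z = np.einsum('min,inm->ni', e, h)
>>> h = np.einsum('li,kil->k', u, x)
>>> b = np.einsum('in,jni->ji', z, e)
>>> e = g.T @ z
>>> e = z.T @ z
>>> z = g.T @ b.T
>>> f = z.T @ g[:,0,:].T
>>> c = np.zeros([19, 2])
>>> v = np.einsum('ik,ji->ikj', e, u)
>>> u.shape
(3, 19)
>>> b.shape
(3, 29)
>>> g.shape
(29, 31, 13)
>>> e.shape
(19, 19)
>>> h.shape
(29,)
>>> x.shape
(29, 19, 3)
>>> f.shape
(3, 31, 29)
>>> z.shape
(13, 31, 3)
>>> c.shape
(19, 2)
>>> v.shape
(19, 19, 3)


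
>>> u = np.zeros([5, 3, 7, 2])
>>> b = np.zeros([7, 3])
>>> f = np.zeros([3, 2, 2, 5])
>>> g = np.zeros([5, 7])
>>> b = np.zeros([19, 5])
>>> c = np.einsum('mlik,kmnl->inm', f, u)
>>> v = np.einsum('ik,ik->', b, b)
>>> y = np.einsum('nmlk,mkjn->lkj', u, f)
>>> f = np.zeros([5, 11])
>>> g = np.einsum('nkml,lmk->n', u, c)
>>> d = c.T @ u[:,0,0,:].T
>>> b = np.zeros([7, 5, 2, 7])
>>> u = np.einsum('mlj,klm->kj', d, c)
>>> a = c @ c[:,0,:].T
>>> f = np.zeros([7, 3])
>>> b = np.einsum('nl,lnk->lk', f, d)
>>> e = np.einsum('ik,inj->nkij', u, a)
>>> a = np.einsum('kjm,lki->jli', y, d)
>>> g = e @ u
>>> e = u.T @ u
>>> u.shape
(2, 5)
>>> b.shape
(3, 5)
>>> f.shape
(7, 3)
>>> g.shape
(7, 5, 2, 5)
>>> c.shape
(2, 7, 3)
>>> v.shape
()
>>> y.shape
(7, 2, 2)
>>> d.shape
(3, 7, 5)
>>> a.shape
(2, 3, 5)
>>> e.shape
(5, 5)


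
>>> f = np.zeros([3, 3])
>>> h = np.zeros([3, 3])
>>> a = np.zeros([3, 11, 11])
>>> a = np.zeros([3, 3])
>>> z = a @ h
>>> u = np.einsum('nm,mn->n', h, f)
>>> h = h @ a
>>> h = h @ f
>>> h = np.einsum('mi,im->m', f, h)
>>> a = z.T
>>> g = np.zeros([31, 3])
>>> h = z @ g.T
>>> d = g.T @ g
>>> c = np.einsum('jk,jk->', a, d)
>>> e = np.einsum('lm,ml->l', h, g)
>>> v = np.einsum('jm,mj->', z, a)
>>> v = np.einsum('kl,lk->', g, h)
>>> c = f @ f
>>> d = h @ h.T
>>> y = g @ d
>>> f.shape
(3, 3)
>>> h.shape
(3, 31)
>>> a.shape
(3, 3)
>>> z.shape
(3, 3)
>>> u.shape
(3,)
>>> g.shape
(31, 3)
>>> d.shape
(3, 3)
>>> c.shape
(3, 3)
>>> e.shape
(3,)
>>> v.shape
()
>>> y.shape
(31, 3)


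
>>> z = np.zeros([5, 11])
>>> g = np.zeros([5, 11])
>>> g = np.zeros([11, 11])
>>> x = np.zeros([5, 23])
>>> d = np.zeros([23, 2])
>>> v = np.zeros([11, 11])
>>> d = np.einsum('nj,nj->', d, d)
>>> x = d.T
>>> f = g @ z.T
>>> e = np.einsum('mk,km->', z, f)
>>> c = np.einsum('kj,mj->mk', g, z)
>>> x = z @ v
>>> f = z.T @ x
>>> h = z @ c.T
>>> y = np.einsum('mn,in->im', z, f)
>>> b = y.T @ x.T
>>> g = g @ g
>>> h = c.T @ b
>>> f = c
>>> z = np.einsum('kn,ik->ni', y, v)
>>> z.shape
(5, 11)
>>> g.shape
(11, 11)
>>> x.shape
(5, 11)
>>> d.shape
()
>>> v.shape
(11, 11)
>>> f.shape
(5, 11)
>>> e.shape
()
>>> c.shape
(5, 11)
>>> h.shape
(11, 5)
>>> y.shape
(11, 5)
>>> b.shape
(5, 5)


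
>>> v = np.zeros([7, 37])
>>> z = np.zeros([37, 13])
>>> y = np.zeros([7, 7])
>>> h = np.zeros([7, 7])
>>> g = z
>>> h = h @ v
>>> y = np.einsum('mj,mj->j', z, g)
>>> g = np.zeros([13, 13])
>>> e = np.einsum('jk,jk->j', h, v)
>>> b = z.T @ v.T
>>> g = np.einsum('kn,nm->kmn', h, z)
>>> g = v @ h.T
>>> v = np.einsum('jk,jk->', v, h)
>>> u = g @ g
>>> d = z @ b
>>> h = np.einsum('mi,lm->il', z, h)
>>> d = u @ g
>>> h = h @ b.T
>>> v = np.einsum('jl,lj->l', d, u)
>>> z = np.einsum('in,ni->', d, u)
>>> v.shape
(7,)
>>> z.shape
()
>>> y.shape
(13,)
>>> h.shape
(13, 13)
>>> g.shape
(7, 7)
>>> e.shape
(7,)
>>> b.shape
(13, 7)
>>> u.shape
(7, 7)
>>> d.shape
(7, 7)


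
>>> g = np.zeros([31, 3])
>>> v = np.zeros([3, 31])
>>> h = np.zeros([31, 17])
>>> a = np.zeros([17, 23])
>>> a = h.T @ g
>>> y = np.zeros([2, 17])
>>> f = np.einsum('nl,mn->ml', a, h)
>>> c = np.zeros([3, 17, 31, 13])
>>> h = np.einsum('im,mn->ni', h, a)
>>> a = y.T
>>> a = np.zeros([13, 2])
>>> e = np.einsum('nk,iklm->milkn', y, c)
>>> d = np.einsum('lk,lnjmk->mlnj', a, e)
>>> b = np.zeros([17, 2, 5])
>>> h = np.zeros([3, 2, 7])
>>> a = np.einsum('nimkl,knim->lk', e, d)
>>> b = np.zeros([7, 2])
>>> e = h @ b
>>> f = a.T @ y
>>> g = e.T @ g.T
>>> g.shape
(2, 2, 31)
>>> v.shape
(3, 31)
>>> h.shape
(3, 2, 7)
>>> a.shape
(2, 17)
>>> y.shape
(2, 17)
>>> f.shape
(17, 17)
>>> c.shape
(3, 17, 31, 13)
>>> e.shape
(3, 2, 2)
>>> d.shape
(17, 13, 3, 31)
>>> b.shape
(7, 2)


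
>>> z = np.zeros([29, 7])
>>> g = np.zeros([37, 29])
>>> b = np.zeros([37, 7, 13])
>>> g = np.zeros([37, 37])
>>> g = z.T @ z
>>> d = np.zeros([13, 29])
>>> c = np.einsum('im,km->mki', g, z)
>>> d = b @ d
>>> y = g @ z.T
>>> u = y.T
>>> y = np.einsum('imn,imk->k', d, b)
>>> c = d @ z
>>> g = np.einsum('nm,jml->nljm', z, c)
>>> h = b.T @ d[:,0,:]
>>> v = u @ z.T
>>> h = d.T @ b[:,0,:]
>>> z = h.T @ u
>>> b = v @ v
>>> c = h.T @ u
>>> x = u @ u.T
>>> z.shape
(13, 7, 7)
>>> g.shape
(29, 7, 37, 7)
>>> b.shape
(29, 29)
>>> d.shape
(37, 7, 29)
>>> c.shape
(13, 7, 7)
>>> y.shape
(13,)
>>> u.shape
(29, 7)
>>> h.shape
(29, 7, 13)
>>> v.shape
(29, 29)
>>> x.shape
(29, 29)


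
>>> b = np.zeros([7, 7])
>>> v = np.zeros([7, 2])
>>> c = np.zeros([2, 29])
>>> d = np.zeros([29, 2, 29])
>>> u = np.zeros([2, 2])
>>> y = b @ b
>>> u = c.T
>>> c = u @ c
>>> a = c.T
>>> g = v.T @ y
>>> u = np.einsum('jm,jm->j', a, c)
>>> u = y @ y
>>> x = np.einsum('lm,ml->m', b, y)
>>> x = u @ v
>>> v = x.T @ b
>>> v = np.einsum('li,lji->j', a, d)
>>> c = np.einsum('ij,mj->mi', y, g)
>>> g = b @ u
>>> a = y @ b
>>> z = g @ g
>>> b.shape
(7, 7)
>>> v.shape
(2,)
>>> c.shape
(2, 7)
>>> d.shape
(29, 2, 29)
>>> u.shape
(7, 7)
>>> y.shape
(7, 7)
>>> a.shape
(7, 7)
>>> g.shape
(7, 7)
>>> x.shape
(7, 2)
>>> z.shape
(7, 7)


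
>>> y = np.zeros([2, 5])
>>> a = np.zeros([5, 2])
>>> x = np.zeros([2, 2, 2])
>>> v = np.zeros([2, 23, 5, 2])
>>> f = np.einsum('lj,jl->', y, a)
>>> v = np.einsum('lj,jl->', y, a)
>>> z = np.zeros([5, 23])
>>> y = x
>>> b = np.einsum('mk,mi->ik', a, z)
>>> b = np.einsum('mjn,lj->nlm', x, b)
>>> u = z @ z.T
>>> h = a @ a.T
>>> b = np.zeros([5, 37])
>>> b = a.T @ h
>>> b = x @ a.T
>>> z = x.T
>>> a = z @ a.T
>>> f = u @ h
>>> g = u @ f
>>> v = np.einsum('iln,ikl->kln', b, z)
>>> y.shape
(2, 2, 2)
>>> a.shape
(2, 2, 5)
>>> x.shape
(2, 2, 2)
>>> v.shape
(2, 2, 5)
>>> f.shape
(5, 5)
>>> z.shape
(2, 2, 2)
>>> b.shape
(2, 2, 5)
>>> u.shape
(5, 5)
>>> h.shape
(5, 5)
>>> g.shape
(5, 5)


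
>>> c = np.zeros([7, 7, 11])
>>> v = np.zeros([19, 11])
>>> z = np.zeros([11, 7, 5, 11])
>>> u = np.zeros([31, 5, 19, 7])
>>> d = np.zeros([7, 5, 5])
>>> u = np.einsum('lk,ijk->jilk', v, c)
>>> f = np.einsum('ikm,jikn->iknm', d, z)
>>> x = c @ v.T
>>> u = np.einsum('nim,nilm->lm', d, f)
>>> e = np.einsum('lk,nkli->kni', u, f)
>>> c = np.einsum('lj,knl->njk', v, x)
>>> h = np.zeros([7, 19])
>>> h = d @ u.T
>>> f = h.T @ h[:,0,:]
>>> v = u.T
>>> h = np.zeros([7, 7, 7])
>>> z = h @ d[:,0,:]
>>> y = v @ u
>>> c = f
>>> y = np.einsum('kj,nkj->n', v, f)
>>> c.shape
(11, 5, 11)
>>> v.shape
(5, 11)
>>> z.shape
(7, 7, 5)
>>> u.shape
(11, 5)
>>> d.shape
(7, 5, 5)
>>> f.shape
(11, 5, 11)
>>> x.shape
(7, 7, 19)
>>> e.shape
(5, 7, 5)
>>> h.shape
(7, 7, 7)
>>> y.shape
(11,)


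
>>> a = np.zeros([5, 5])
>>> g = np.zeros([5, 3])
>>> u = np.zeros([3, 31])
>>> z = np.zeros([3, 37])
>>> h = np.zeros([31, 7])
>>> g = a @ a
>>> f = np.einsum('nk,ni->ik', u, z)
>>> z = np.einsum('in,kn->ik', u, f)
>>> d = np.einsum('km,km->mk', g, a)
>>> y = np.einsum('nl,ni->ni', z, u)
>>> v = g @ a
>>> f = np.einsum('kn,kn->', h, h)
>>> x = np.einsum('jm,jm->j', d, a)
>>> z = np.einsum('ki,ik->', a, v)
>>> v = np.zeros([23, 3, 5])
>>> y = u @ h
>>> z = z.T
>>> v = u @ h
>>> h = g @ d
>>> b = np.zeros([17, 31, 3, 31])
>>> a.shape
(5, 5)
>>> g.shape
(5, 5)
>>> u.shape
(3, 31)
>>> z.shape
()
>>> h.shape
(5, 5)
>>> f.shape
()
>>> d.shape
(5, 5)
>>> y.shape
(3, 7)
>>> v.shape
(3, 7)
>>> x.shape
(5,)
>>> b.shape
(17, 31, 3, 31)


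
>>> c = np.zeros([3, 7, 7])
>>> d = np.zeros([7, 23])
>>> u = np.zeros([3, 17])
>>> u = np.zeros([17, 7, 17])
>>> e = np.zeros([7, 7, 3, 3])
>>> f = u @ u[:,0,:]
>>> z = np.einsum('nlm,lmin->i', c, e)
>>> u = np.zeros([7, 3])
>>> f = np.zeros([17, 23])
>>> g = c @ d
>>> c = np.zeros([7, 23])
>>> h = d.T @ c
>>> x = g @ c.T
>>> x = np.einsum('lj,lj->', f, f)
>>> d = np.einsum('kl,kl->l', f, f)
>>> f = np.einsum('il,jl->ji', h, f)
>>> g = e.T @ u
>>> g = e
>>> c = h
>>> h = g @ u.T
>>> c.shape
(23, 23)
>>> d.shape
(23,)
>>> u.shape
(7, 3)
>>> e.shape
(7, 7, 3, 3)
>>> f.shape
(17, 23)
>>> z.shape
(3,)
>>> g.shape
(7, 7, 3, 3)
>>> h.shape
(7, 7, 3, 7)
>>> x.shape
()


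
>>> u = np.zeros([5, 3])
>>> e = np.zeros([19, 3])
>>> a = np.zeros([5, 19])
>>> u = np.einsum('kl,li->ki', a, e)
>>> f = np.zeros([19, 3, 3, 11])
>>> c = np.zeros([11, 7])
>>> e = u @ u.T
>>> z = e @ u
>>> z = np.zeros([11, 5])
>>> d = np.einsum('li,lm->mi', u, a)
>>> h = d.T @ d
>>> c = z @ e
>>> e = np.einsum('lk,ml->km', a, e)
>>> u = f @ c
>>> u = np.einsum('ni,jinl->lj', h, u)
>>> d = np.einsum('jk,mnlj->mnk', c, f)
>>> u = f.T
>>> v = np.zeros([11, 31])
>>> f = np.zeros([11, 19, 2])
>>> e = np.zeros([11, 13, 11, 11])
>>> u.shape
(11, 3, 3, 19)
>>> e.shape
(11, 13, 11, 11)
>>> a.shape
(5, 19)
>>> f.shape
(11, 19, 2)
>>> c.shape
(11, 5)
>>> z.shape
(11, 5)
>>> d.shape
(19, 3, 5)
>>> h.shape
(3, 3)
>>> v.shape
(11, 31)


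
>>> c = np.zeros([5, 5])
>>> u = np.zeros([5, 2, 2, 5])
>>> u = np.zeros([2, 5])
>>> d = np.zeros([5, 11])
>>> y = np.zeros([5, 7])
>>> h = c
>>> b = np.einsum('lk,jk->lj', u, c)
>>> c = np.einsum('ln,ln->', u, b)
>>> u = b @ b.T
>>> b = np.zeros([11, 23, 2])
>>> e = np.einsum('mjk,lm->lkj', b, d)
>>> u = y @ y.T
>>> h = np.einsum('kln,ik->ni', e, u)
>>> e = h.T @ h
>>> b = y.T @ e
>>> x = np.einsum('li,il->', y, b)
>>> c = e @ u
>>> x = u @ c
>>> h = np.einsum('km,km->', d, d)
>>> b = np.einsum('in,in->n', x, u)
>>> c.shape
(5, 5)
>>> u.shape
(5, 5)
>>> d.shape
(5, 11)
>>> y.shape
(5, 7)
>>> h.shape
()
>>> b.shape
(5,)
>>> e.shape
(5, 5)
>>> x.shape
(5, 5)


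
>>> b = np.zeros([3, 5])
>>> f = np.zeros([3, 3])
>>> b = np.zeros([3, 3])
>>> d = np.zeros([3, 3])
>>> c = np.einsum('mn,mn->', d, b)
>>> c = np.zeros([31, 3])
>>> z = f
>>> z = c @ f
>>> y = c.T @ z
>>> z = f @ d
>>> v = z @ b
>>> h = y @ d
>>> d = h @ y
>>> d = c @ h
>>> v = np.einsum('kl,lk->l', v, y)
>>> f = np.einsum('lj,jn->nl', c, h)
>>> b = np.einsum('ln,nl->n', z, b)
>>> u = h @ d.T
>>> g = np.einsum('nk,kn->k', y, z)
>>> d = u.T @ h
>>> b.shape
(3,)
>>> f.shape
(3, 31)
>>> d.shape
(31, 3)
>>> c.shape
(31, 3)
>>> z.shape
(3, 3)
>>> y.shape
(3, 3)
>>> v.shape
(3,)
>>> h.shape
(3, 3)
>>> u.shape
(3, 31)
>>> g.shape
(3,)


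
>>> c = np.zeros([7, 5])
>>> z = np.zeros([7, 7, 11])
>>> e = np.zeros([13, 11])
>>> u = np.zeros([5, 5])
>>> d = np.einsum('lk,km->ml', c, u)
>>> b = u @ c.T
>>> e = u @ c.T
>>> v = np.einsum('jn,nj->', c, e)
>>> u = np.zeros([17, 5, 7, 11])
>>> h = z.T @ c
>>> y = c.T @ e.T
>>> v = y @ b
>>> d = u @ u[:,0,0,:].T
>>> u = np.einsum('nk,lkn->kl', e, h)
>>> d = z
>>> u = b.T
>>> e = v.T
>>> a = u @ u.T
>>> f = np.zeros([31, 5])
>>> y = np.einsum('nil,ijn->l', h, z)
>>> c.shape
(7, 5)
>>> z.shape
(7, 7, 11)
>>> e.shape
(7, 5)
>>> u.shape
(7, 5)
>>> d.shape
(7, 7, 11)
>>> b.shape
(5, 7)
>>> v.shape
(5, 7)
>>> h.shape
(11, 7, 5)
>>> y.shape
(5,)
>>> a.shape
(7, 7)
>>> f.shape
(31, 5)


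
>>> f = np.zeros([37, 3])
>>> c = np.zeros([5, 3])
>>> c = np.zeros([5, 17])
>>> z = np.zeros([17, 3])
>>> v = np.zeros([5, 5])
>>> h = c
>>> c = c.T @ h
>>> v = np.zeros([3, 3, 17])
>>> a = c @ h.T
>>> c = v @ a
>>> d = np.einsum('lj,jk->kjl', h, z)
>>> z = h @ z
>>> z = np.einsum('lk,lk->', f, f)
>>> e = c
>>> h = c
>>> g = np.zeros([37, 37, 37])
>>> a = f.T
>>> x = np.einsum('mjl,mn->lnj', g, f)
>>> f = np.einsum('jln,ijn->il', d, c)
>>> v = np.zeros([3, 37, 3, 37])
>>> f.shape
(3, 17)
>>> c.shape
(3, 3, 5)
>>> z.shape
()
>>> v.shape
(3, 37, 3, 37)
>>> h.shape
(3, 3, 5)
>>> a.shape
(3, 37)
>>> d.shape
(3, 17, 5)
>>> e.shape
(3, 3, 5)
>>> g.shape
(37, 37, 37)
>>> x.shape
(37, 3, 37)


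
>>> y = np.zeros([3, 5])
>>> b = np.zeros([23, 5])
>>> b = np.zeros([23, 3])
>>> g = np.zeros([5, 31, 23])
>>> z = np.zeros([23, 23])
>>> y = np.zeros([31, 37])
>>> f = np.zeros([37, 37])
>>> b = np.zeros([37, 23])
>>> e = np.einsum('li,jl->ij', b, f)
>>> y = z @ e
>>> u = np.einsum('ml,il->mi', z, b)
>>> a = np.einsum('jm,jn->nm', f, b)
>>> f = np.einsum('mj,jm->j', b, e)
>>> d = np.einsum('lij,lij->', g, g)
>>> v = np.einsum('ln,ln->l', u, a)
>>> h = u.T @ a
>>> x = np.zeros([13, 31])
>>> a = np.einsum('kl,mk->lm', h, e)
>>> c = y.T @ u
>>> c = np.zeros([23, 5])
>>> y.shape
(23, 37)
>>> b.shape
(37, 23)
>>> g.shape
(5, 31, 23)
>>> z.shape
(23, 23)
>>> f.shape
(23,)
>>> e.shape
(23, 37)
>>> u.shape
(23, 37)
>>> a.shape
(37, 23)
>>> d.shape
()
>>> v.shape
(23,)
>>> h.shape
(37, 37)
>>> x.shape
(13, 31)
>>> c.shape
(23, 5)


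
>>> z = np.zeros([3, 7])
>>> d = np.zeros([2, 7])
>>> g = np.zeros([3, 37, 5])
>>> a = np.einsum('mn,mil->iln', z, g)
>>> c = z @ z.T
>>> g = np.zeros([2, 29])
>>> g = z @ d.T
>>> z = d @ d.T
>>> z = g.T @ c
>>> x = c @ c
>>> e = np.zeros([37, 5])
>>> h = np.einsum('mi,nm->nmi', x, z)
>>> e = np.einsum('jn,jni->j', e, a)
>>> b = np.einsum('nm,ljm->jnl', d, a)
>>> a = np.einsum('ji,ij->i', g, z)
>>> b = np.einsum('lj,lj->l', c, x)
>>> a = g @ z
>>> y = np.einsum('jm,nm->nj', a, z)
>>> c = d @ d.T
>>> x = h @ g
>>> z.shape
(2, 3)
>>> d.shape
(2, 7)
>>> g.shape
(3, 2)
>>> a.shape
(3, 3)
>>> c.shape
(2, 2)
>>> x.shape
(2, 3, 2)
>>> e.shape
(37,)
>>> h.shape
(2, 3, 3)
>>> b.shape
(3,)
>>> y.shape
(2, 3)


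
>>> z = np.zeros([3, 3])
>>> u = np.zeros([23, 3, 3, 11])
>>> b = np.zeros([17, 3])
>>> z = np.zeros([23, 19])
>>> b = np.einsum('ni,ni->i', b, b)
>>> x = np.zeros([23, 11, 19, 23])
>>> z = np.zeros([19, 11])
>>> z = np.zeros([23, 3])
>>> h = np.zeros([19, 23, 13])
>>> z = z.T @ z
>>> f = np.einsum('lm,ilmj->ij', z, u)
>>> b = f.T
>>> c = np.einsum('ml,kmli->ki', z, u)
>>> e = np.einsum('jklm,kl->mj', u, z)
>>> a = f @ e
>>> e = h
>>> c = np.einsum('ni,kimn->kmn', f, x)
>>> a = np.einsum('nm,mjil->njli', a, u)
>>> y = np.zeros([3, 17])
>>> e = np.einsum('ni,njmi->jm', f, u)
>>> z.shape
(3, 3)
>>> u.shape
(23, 3, 3, 11)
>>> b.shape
(11, 23)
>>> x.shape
(23, 11, 19, 23)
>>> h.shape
(19, 23, 13)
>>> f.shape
(23, 11)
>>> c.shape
(23, 19, 23)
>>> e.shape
(3, 3)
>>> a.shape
(23, 3, 11, 3)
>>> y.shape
(3, 17)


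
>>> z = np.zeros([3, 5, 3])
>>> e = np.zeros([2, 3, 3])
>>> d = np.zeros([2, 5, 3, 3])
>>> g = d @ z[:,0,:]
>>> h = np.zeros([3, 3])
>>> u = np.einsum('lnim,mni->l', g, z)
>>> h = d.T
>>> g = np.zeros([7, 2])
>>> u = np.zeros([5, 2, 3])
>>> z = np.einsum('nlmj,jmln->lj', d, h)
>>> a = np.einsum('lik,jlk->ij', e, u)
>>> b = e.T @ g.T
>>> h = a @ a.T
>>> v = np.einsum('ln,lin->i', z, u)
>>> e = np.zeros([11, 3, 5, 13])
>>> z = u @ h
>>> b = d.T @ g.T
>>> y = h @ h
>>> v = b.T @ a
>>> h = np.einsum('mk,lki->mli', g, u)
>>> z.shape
(5, 2, 3)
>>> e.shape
(11, 3, 5, 13)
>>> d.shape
(2, 5, 3, 3)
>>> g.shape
(7, 2)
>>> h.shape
(7, 5, 3)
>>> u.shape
(5, 2, 3)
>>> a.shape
(3, 5)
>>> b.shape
(3, 3, 5, 7)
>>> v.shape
(7, 5, 3, 5)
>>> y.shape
(3, 3)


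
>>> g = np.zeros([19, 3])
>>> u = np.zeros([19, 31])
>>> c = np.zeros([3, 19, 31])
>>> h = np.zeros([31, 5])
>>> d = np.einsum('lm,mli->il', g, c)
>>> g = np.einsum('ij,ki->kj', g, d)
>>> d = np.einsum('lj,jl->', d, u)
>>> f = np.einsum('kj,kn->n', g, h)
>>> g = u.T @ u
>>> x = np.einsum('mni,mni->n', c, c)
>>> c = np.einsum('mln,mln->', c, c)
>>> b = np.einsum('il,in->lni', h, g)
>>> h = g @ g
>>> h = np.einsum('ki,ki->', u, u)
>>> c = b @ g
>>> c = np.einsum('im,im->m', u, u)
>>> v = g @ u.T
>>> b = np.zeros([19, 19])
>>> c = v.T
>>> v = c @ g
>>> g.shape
(31, 31)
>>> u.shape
(19, 31)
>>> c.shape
(19, 31)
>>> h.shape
()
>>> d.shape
()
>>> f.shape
(5,)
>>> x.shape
(19,)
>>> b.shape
(19, 19)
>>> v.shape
(19, 31)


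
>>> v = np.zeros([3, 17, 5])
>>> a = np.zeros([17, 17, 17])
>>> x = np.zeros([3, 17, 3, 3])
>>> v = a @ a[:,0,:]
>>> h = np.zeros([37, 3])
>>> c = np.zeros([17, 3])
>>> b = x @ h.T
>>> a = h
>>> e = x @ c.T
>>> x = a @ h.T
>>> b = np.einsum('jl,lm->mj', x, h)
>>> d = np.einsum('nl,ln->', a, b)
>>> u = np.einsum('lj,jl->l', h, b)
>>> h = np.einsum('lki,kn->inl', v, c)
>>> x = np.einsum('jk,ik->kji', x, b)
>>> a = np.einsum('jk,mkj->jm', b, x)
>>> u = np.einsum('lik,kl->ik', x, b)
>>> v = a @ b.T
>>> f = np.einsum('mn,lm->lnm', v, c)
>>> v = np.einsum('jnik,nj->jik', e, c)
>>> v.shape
(3, 3, 17)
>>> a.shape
(3, 37)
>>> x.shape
(37, 37, 3)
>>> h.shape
(17, 3, 17)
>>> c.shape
(17, 3)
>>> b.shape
(3, 37)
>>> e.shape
(3, 17, 3, 17)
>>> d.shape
()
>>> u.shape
(37, 3)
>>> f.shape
(17, 3, 3)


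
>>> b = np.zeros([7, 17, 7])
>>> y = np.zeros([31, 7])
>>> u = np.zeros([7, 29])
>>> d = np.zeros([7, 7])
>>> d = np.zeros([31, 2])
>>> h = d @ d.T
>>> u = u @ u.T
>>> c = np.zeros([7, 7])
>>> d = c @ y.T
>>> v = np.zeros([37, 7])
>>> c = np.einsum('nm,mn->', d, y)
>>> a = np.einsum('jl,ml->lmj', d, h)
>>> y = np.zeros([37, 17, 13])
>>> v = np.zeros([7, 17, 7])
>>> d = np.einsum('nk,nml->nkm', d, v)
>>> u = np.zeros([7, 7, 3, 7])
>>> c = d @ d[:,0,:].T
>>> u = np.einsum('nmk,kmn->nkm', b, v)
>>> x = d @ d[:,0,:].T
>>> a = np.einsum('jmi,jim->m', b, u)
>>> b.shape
(7, 17, 7)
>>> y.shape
(37, 17, 13)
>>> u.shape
(7, 7, 17)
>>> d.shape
(7, 31, 17)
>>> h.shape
(31, 31)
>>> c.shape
(7, 31, 7)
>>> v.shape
(7, 17, 7)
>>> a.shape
(17,)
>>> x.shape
(7, 31, 7)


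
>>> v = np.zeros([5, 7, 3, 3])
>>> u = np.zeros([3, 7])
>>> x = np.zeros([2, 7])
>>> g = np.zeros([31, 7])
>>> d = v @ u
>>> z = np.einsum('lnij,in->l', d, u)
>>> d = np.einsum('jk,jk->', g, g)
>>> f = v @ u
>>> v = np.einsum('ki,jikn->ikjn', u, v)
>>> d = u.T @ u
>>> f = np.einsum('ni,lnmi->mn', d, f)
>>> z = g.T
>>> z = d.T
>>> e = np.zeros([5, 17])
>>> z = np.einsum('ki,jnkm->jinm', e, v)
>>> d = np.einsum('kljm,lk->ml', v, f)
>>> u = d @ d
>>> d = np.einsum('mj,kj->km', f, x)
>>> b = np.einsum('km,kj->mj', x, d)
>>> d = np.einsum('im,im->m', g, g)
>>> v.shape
(7, 3, 5, 3)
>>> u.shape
(3, 3)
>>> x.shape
(2, 7)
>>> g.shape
(31, 7)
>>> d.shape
(7,)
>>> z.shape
(7, 17, 3, 3)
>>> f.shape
(3, 7)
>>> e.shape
(5, 17)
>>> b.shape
(7, 3)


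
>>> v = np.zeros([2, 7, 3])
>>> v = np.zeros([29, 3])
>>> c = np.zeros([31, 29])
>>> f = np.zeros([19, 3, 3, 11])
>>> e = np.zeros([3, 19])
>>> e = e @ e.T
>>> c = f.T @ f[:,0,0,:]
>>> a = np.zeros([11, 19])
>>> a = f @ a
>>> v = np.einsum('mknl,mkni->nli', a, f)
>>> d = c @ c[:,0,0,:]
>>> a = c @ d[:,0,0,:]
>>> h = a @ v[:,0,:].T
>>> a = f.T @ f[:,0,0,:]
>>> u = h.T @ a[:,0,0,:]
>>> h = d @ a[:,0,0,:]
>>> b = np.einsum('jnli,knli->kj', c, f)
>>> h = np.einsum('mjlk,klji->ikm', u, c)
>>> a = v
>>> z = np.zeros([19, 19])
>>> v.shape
(3, 19, 11)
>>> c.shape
(11, 3, 3, 11)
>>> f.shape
(19, 3, 3, 11)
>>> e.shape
(3, 3)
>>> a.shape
(3, 19, 11)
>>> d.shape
(11, 3, 3, 11)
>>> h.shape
(11, 11, 3)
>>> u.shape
(3, 3, 3, 11)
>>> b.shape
(19, 11)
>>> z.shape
(19, 19)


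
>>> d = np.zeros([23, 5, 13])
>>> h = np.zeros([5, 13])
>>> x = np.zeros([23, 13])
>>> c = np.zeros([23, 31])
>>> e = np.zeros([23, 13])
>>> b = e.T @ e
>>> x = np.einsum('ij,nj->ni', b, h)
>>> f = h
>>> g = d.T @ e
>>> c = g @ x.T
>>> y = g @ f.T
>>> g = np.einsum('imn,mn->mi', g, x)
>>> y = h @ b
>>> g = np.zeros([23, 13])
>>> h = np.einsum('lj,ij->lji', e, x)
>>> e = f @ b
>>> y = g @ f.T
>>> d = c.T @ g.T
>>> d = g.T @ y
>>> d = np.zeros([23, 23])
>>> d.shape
(23, 23)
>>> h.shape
(23, 13, 5)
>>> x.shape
(5, 13)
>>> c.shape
(13, 5, 5)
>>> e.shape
(5, 13)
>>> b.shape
(13, 13)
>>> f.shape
(5, 13)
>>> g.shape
(23, 13)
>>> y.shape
(23, 5)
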